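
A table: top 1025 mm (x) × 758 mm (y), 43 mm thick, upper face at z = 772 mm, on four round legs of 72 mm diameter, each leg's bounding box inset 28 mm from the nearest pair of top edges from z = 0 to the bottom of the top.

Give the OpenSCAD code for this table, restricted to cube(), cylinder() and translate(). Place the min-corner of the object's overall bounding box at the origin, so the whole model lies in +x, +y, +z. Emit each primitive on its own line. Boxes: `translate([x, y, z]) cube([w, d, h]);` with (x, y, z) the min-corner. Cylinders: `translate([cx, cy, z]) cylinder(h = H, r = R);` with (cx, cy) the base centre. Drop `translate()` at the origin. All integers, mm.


translate([0, 0, 729]) cube([1025, 758, 43]);
translate([64, 64, 0]) cylinder(h = 729, r = 36);
translate([961, 64, 0]) cylinder(h = 729, r = 36);
translate([64, 694, 0]) cylinder(h = 729, r = 36);
translate([961, 694, 0]) cylinder(h = 729, r = 36);


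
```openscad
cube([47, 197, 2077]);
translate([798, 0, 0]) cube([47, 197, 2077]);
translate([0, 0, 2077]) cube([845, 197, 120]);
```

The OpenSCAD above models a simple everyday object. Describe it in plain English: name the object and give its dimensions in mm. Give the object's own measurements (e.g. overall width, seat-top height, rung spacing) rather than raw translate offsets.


A door frame. The clear opening is 751 mm wide and 2077 mm high. Two 47 mm wide jambs, 197 mm deep, stand either side of the opening from the floor to the top of the opening. A 120 mm thick head sits across the top of both jambs, spanning the full outside width of the frame.


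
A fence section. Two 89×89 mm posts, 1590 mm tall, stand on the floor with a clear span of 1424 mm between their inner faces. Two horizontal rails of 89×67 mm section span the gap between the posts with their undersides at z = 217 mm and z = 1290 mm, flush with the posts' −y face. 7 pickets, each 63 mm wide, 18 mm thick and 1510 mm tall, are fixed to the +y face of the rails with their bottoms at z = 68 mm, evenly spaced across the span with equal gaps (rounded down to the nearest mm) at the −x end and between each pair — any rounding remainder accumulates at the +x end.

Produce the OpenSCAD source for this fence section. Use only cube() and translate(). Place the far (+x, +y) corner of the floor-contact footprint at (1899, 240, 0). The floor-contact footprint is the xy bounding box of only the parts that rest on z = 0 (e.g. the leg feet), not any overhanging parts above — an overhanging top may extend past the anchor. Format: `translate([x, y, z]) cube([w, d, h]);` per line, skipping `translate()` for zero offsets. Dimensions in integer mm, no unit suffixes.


translate([297, 151, 0]) cube([89, 89, 1590]);
translate([1810, 151, 0]) cube([89, 89, 1590]);
translate([386, 151, 217]) cube([1424, 89, 67]);
translate([386, 151, 1290]) cube([1424, 89, 67]);
translate([508, 240, 68]) cube([63, 18, 1510]);
translate([693, 240, 68]) cube([63, 18, 1510]);
translate([878, 240, 68]) cube([63, 18, 1510]);
translate([1063, 240, 68]) cube([63, 18, 1510]);
translate([1248, 240, 68]) cube([63, 18, 1510]);
translate([1433, 240, 68]) cube([63, 18, 1510]);
translate([1618, 240, 68]) cube([63, 18, 1510]);


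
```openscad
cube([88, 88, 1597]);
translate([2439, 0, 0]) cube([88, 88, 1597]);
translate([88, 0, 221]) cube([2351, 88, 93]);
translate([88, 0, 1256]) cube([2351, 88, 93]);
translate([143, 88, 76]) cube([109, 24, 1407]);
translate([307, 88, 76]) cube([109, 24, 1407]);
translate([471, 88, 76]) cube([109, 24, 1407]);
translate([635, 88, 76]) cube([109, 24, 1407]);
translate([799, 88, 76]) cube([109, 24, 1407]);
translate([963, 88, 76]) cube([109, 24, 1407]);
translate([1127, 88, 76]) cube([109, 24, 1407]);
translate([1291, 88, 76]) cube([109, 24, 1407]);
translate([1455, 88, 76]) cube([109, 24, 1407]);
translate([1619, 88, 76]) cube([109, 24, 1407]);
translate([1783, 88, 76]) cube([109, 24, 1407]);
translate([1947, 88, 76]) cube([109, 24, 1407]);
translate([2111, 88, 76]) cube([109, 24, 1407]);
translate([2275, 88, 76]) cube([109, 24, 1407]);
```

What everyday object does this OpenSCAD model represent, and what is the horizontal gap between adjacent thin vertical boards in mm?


A fence section. The picket gap is 55 mm.

Two posts, two rails, 14 pickets — a fence section. Span 2351 mm holds 14 pickets of 109 mm with 15 equal gaps: ⌊(2351 − 14·109) / 15⌋ = 55 mm.


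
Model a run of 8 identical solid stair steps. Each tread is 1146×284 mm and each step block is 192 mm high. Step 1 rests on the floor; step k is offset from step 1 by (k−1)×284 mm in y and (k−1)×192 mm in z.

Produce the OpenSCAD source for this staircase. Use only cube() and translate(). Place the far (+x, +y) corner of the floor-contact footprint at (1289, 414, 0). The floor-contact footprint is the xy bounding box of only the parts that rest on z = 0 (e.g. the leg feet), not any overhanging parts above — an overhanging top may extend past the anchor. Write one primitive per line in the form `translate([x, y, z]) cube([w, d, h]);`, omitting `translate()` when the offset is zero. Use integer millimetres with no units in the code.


translate([143, 130, 0]) cube([1146, 284, 192]);
translate([143, 414, 192]) cube([1146, 284, 192]);
translate([143, 698, 384]) cube([1146, 284, 192]);
translate([143, 982, 576]) cube([1146, 284, 192]);
translate([143, 1266, 768]) cube([1146, 284, 192]);
translate([143, 1550, 960]) cube([1146, 284, 192]);
translate([143, 1834, 1152]) cube([1146, 284, 192]);
translate([143, 2118, 1344]) cube([1146, 284, 192]);


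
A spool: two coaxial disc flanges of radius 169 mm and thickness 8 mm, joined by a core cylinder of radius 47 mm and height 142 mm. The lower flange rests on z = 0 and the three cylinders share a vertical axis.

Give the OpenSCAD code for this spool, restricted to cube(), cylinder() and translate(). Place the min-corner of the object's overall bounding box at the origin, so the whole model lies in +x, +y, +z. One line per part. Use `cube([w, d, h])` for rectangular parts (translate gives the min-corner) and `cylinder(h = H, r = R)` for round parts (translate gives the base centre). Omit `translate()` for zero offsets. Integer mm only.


translate([169, 169, 0]) cylinder(h = 8, r = 169);
translate([169, 169, 8]) cylinder(h = 142, r = 47);
translate([169, 169, 150]) cylinder(h = 8, r = 169);


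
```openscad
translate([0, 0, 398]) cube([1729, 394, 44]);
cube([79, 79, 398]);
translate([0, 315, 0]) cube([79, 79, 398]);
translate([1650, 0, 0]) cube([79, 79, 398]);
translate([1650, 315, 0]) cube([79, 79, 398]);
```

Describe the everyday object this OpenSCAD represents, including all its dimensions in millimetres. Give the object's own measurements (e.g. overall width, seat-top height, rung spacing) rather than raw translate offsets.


A long wooden bench with a 1729 mm (x) × 394 mm (y) seat, 44 mm thick, its top surface 442 mm above the floor. Four 79 mm square legs at the seat corners, flush with the edges, run from z = 0 to the seat underside.


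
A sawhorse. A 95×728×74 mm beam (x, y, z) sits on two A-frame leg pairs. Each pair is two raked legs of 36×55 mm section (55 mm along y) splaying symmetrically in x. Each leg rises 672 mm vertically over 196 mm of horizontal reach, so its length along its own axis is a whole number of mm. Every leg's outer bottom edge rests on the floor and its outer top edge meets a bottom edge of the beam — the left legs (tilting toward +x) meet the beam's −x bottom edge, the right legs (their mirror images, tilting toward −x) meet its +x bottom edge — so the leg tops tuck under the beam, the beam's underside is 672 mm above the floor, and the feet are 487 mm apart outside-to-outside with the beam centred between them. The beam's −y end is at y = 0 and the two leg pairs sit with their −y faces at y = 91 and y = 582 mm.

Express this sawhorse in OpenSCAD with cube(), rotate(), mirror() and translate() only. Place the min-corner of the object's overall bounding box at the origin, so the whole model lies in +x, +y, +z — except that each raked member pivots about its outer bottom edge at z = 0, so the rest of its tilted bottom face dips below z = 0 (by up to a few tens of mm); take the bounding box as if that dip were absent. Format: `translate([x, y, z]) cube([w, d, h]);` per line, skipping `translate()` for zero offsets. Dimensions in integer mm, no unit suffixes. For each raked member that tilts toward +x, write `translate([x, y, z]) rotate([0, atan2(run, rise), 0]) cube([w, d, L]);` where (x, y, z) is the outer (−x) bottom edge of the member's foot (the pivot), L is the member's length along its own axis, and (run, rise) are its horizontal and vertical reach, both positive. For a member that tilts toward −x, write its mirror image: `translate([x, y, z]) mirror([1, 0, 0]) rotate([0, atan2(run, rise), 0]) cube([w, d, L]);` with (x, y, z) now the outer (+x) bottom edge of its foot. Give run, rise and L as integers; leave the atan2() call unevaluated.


translate([196, 0, 672]) cube([95, 728, 74]);
translate([0, 91, 0]) rotate([0, atan2(196, 672), 0]) cube([36, 55, 700]);
translate([487, 91, 0]) mirror([1, 0, 0]) rotate([0, atan2(196, 672), 0]) cube([36, 55, 700]);
translate([0, 582, 0]) rotate([0, atan2(196, 672), 0]) cube([36, 55, 700]);
translate([487, 582, 0]) mirror([1, 0, 0]) rotate([0, atan2(196, 672), 0]) cube([36, 55, 700]);


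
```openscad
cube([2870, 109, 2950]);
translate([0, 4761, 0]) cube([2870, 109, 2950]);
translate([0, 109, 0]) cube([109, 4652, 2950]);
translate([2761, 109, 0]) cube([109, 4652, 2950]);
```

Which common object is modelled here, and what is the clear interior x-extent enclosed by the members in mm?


A house (or room) frame. The interior width is 2652 mm.

Four 2950 mm walls enclosing a rectangle with no floor or roof — a room or house frame. Outside width is 2870 mm and wall thickness is 109 mm, so the interior width is 2870 − 2 × 109 = 2652 mm.


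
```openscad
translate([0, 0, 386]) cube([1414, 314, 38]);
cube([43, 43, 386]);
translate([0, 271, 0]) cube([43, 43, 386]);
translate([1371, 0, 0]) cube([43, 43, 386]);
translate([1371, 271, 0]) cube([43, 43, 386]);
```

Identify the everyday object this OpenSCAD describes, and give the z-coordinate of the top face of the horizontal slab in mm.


A bench. The seat-top height is 424 mm.

A long slab on four corner posts — a bench. The slab sits at z = 386 with thickness 38, so the top is 386 + 38 = 424 mm.


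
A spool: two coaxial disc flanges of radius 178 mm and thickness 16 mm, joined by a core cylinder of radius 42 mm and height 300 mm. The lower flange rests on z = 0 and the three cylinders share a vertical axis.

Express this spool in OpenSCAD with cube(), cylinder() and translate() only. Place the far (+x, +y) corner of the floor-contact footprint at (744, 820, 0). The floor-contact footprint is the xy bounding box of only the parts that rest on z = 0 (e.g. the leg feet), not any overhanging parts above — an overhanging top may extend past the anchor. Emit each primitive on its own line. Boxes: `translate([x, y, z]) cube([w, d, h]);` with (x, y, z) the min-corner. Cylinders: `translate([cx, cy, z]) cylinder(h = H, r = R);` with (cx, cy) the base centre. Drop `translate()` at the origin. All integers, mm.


translate([566, 642, 0]) cylinder(h = 16, r = 178);
translate([566, 642, 16]) cylinder(h = 300, r = 42);
translate([566, 642, 316]) cylinder(h = 16, r = 178);


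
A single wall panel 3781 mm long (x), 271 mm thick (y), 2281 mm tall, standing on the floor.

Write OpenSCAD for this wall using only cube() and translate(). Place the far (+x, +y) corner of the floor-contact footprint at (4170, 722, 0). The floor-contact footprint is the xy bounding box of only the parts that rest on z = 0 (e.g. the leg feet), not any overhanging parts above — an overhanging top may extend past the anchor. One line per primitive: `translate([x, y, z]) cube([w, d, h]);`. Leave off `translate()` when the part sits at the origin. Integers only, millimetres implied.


translate([389, 451, 0]) cube([3781, 271, 2281]);


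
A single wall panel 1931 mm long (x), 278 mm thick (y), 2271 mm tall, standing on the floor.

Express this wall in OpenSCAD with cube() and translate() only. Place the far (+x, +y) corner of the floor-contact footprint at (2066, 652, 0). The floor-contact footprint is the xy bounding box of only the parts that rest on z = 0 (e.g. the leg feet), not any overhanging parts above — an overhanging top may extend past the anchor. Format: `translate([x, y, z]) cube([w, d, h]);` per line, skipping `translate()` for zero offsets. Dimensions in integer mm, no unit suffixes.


translate([135, 374, 0]) cube([1931, 278, 2271]);


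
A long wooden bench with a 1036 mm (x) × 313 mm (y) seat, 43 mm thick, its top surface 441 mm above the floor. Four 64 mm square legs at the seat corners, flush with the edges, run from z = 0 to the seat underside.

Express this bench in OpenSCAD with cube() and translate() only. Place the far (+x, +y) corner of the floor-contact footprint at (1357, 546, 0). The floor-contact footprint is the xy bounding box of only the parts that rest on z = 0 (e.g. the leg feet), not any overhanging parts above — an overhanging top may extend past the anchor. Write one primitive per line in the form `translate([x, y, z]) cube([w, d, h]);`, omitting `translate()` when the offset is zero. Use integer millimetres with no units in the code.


translate([321, 233, 398]) cube([1036, 313, 43]);
translate([321, 233, 0]) cube([64, 64, 398]);
translate([321, 482, 0]) cube([64, 64, 398]);
translate([1293, 233, 0]) cube([64, 64, 398]);
translate([1293, 482, 0]) cube([64, 64, 398]);


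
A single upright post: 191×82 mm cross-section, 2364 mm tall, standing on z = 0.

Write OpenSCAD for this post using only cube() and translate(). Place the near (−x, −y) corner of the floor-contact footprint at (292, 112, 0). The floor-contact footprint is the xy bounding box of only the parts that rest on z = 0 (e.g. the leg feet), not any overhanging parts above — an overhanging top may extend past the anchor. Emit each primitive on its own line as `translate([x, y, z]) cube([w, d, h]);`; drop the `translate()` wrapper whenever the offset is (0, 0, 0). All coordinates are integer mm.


translate([292, 112, 0]) cube([191, 82, 2364]);


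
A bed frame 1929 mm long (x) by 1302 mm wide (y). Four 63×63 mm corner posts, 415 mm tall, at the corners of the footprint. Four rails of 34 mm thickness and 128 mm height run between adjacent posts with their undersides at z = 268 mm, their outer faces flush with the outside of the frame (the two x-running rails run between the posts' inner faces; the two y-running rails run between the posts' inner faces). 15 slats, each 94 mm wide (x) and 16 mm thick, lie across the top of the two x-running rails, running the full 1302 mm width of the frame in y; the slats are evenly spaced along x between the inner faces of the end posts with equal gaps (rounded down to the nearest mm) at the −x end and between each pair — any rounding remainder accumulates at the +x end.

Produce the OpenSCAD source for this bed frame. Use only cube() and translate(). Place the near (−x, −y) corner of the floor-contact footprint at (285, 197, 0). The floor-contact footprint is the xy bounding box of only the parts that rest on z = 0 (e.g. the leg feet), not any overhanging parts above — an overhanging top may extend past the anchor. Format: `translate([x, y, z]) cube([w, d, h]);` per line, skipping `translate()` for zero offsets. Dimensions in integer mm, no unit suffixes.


// slat z = rail_z + rail_h = 268 + 128 = 396
// slat gap = ⌊(1803 − 15·94) / 16⌋ = 24
translate([285, 197, 0]) cube([63, 63, 415]);
translate([285, 1436, 0]) cube([63, 63, 415]);
translate([2151, 197, 0]) cube([63, 63, 415]);
translate([2151, 1436, 0]) cube([63, 63, 415]);
translate([348, 197, 268]) cube([1803, 34, 128]);
translate([348, 1465, 268]) cube([1803, 34, 128]);
translate([285, 260, 268]) cube([34, 1176, 128]);
translate([2180, 260, 268]) cube([34, 1176, 128]);
translate([372, 197, 396]) cube([94, 1302, 16]);
translate([490, 197, 396]) cube([94, 1302, 16]);
translate([608, 197, 396]) cube([94, 1302, 16]);
translate([726, 197, 396]) cube([94, 1302, 16]);
translate([844, 197, 396]) cube([94, 1302, 16]);
translate([962, 197, 396]) cube([94, 1302, 16]);
translate([1080, 197, 396]) cube([94, 1302, 16]);
translate([1198, 197, 396]) cube([94, 1302, 16]);
translate([1316, 197, 396]) cube([94, 1302, 16]);
translate([1434, 197, 396]) cube([94, 1302, 16]);
translate([1552, 197, 396]) cube([94, 1302, 16]);
translate([1670, 197, 396]) cube([94, 1302, 16]);
translate([1788, 197, 396]) cube([94, 1302, 16]);
translate([1906, 197, 396]) cube([94, 1302, 16]);
translate([2024, 197, 396]) cube([94, 1302, 16]);


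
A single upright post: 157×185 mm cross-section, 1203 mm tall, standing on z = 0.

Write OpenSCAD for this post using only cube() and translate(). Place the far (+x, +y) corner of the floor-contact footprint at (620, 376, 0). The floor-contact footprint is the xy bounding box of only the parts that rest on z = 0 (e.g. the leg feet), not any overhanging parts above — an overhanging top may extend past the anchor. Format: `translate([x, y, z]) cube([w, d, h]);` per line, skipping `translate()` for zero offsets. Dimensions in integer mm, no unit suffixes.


translate([463, 191, 0]) cube([157, 185, 1203]);


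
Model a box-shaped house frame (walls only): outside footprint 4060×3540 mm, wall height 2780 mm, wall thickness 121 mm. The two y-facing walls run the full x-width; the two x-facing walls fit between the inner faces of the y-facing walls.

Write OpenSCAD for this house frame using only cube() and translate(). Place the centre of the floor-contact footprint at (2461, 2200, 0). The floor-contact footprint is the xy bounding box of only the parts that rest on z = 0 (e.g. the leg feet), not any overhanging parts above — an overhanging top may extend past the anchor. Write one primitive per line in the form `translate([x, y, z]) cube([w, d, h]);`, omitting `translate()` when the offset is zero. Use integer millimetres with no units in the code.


translate([431, 430, 0]) cube([4060, 121, 2780]);
translate([431, 3849, 0]) cube([4060, 121, 2780]);
translate([431, 551, 0]) cube([121, 3298, 2780]);
translate([4370, 551, 0]) cube([121, 3298, 2780]);


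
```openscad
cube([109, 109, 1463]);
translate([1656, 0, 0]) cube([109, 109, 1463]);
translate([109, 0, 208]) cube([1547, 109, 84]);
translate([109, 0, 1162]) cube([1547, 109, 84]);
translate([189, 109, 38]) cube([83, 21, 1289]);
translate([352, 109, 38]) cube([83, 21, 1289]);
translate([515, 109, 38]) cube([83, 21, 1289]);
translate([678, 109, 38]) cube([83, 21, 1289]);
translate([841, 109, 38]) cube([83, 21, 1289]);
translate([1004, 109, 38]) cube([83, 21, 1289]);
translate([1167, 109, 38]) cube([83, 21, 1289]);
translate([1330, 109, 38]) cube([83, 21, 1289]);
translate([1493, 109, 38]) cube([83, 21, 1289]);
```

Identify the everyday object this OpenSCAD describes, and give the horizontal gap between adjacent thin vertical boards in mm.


A fence section. The picket gap is 80 mm.

Two posts, two rails, 9 pickets — a fence section. Span 1547 mm holds 9 pickets of 83 mm with 10 equal gaps: ⌊(1547 − 9·83) / 10⌋ = 80 mm.


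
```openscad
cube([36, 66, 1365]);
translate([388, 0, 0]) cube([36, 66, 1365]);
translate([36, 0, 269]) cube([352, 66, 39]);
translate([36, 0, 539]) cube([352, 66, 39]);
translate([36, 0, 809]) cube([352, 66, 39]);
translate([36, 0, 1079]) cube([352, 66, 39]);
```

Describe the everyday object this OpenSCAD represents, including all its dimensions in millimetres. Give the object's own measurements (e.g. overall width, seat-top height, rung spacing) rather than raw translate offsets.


A straight ladder. Two 36×66 mm vertical rails, 1365 mm tall, stand 424 mm apart (outside-to-outside) with their front faces coplanar on the −y side. 4 rungs, each 66 mm deep and 39 mm tall, span between the inner faces of the rails, front faces flush with the rails. The lowest rung's underside is at z = 269 mm and rungs are spaced 270 mm apart (underside to underside).


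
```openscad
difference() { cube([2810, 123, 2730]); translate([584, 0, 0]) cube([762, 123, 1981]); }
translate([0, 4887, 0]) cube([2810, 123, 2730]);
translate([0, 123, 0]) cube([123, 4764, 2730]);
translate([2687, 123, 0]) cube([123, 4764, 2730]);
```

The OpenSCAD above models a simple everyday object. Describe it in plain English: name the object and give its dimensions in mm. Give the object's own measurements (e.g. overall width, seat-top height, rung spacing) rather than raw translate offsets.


A single room: four walls, each 2730 mm tall and 123 mm thick, enclosing an outside footprint 2810×5010 mm (x × y), no floor or roof. The front and back walls (−y and +y sides) run the full x-width; the side walls fit between their inner faces. A door opening 762 mm wide and 1981 mm tall is cut through the front wall from the floor up, its −x edge 584 mm from the wall's −x end.


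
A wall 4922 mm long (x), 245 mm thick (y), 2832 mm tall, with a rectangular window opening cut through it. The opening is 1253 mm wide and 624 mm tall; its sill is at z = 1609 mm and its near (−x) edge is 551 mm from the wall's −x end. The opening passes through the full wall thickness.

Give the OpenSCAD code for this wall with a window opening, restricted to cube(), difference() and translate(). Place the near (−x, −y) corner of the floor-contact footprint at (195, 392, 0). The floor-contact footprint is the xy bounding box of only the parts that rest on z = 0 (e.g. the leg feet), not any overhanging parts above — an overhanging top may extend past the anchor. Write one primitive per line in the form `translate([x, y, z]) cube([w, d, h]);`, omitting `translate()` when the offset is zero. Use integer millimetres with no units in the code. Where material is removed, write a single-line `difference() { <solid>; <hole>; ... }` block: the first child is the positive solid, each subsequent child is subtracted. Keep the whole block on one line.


difference() { translate([195, 392, 0]) cube([4922, 245, 2832]); translate([746, 392, 1609]) cube([1253, 245, 624]); }


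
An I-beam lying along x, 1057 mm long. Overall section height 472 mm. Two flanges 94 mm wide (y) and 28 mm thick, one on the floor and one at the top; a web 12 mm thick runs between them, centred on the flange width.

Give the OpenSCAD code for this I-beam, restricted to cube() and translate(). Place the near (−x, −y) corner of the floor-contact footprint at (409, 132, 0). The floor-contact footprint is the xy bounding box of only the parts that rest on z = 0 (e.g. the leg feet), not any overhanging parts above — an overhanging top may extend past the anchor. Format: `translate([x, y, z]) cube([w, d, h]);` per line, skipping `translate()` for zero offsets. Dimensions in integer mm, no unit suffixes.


translate([409, 132, 0]) cube([1057, 94, 28]);
translate([409, 173, 28]) cube([1057, 12, 416]);
translate([409, 132, 444]) cube([1057, 94, 28]);


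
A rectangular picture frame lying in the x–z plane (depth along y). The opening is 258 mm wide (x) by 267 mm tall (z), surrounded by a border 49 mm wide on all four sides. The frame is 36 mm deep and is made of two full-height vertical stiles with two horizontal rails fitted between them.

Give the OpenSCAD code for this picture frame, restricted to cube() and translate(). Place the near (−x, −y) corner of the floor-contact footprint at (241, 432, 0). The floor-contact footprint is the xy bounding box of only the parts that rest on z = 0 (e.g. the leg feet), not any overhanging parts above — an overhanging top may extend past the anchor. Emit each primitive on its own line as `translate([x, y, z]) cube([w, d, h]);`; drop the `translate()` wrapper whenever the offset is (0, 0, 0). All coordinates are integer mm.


translate([241, 432, 0]) cube([49, 36, 365]);
translate([548, 432, 0]) cube([49, 36, 365]);
translate([290, 432, 0]) cube([258, 36, 49]);
translate([290, 432, 316]) cube([258, 36, 49]);


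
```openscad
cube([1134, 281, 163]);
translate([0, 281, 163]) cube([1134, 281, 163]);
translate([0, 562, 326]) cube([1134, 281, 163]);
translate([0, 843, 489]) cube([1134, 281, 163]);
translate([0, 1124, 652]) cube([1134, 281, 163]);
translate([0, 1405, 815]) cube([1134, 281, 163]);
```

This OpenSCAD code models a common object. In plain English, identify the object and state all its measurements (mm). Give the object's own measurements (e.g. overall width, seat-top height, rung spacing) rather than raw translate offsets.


A straight staircase of 6 solid steps. Each step is 1134 mm wide (x), 281 mm deep (y, the going) and 163 mm tall (the rise). The first step rests on the floor; each subsequent step sits one going further in +y and one rise higher in +z, directly behind and above the previous step with no overlap.


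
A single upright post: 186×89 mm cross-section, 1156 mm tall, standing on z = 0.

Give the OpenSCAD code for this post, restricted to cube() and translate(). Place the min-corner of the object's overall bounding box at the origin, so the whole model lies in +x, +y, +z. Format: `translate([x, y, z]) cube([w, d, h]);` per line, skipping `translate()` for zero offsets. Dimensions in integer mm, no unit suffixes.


cube([186, 89, 1156]);


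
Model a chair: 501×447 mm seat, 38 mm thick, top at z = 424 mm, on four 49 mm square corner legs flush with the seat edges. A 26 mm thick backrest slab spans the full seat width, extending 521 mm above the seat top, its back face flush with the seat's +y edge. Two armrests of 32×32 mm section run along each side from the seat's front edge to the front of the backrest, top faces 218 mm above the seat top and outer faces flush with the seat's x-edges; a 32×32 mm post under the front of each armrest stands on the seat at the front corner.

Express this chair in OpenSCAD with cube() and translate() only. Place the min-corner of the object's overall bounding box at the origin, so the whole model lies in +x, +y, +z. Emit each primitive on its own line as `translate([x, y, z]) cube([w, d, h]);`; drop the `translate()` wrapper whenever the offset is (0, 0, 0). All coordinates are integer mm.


translate([0, 0, 386]) cube([501, 447, 38]);
cube([49, 49, 386]);
translate([452, 0, 0]) cube([49, 49, 386]);
translate([0, 398, 0]) cube([49, 49, 386]);
translate([452, 398, 0]) cube([49, 49, 386]);
translate([0, 421, 424]) cube([501, 26, 521]);
translate([0, 0, 610]) cube([32, 421, 32]);
translate([469, 0, 610]) cube([32, 421, 32]);
translate([0, 0, 424]) cube([32, 32, 186]);
translate([469, 0, 424]) cube([32, 32, 186]);


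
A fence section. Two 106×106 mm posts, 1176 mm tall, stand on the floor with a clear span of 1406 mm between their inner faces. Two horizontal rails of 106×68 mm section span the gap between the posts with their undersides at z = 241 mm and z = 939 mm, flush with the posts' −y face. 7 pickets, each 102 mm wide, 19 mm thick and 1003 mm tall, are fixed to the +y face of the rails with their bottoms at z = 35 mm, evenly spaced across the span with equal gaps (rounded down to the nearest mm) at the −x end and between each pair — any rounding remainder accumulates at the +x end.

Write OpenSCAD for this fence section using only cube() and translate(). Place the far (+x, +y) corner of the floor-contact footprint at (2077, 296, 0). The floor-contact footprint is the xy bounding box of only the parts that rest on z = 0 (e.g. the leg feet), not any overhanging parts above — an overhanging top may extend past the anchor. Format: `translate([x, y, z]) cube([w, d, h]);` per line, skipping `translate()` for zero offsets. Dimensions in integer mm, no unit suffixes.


translate([459, 190, 0]) cube([106, 106, 1176]);
translate([1971, 190, 0]) cube([106, 106, 1176]);
translate([565, 190, 241]) cube([1406, 106, 68]);
translate([565, 190, 939]) cube([1406, 106, 68]);
translate([651, 296, 35]) cube([102, 19, 1003]);
translate([839, 296, 35]) cube([102, 19, 1003]);
translate([1027, 296, 35]) cube([102, 19, 1003]);
translate([1215, 296, 35]) cube([102, 19, 1003]);
translate([1403, 296, 35]) cube([102, 19, 1003]);
translate([1591, 296, 35]) cube([102, 19, 1003]);
translate([1779, 296, 35]) cube([102, 19, 1003]);


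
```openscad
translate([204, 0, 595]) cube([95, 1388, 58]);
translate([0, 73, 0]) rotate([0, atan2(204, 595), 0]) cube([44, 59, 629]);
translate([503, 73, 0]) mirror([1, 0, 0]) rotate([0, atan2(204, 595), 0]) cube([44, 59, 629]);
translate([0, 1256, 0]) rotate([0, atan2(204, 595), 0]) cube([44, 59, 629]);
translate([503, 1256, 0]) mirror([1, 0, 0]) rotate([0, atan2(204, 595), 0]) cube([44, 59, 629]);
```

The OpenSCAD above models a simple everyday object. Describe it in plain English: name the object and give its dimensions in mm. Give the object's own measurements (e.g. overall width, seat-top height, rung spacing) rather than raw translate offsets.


A sawhorse. A 95×1388×58 mm beam (x, y, z) sits on two A-frame leg pairs. Each pair is two raked legs of 44×59 mm section (59 mm along y) splaying symmetrically in x. Each leg rises 595 mm vertically over 204 mm of horizontal reach and is 629 mm long along its own axis. Every leg's outer bottom edge rests on the floor and its outer top edge meets a bottom edge of the beam — the left legs (tilting toward +x) meet the beam's −x bottom edge, the right legs (their mirror images, tilting toward −x) meet its +x bottom edge — so the leg tops tuck under the beam, the beam's underside is 595 mm above the floor, and the feet are 503 mm apart outside-to-outside with the beam centred between them. The two leg pairs are set in 73 mm from either end of the beam.


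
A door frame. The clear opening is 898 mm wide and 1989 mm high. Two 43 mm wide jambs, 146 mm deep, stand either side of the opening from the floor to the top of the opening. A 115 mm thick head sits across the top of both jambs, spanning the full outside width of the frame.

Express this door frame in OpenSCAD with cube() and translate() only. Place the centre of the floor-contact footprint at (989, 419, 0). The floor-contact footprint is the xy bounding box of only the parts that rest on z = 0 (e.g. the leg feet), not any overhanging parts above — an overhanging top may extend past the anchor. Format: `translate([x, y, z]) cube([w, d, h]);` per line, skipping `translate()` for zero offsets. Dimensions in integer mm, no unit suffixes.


translate([497, 346, 0]) cube([43, 146, 1989]);
translate([1438, 346, 0]) cube([43, 146, 1989]);
translate([497, 346, 1989]) cube([984, 146, 115]);


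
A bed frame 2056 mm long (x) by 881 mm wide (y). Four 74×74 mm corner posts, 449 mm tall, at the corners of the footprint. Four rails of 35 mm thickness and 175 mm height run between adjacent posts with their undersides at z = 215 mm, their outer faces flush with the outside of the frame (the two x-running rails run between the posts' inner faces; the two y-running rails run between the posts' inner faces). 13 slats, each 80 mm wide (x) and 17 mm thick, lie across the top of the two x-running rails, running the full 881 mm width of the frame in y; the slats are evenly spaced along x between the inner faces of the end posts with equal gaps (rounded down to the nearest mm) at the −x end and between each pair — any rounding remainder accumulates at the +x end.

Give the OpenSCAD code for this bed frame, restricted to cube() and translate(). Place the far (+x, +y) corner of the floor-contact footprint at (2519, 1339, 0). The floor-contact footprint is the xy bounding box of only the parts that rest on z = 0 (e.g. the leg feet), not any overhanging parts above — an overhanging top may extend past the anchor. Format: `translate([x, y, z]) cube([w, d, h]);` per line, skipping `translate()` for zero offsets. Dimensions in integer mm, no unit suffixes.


translate([463, 458, 0]) cube([74, 74, 449]);
translate([463, 1265, 0]) cube([74, 74, 449]);
translate([2445, 458, 0]) cube([74, 74, 449]);
translate([2445, 1265, 0]) cube([74, 74, 449]);
translate([537, 458, 215]) cube([1908, 35, 175]);
translate([537, 1304, 215]) cube([1908, 35, 175]);
translate([463, 532, 215]) cube([35, 733, 175]);
translate([2484, 532, 215]) cube([35, 733, 175]);
translate([599, 458, 390]) cube([80, 881, 17]);
translate([741, 458, 390]) cube([80, 881, 17]);
translate([883, 458, 390]) cube([80, 881, 17]);
translate([1025, 458, 390]) cube([80, 881, 17]);
translate([1167, 458, 390]) cube([80, 881, 17]);
translate([1309, 458, 390]) cube([80, 881, 17]);
translate([1451, 458, 390]) cube([80, 881, 17]);
translate([1593, 458, 390]) cube([80, 881, 17]);
translate([1735, 458, 390]) cube([80, 881, 17]);
translate([1877, 458, 390]) cube([80, 881, 17]);
translate([2019, 458, 390]) cube([80, 881, 17]);
translate([2161, 458, 390]) cube([80, 881, 17]);
translate([2303, 458, 390]) cube([80, 881, 17]);


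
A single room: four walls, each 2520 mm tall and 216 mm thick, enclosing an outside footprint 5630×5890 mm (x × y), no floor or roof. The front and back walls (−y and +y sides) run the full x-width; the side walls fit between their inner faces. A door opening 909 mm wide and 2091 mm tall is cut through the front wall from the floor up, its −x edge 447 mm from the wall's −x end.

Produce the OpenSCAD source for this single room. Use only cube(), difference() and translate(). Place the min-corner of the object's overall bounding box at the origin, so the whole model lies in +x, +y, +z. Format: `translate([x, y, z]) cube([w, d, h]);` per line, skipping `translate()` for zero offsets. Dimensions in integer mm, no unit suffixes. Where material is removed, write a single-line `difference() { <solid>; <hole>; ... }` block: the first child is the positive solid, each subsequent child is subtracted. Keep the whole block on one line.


difference() { cube([5630, 216, 2520]); translate([447, 0, 0]) cube([909, 216, 2091]); }
translate([0, 5674, 0]) cube([5630, 216, 2520]);
translate([0, 216, 0]) cube([216, 5458, 2520]);
translate([5414, 216, 0]) cube([216, 5458, 2520]);


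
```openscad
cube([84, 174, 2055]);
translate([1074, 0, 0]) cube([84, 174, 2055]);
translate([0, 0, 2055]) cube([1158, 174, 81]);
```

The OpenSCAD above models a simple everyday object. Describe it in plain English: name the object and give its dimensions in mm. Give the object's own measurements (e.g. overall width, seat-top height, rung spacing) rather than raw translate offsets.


A door frame. The clear opening is 990 mm wide and 2055 mm high. Two 84 mm wide jambs, 174 mm deep, stand either side of the opening from the floor to the top of the opening. A 81 mm thick head sits across the top of both jambs, spanning the full outside width of the frame.


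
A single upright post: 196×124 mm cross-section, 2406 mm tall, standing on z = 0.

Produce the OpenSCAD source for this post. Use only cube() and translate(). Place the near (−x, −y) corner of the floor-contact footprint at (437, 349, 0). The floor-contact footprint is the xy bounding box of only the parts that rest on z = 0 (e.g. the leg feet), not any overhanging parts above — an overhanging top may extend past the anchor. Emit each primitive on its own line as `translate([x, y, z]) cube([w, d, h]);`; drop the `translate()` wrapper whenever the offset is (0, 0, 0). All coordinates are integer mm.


translate([437, 349, 0]) cube([196, 124, 2406]);


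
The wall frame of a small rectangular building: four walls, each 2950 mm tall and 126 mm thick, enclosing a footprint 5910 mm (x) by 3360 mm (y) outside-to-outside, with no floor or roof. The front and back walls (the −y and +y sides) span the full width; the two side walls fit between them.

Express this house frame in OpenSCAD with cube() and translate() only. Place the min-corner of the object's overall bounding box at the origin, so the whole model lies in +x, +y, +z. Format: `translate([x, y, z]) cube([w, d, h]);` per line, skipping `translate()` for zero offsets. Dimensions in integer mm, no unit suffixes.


cube([5910, 126, 2950]);
translate([0, 3234, 0]) cube([5910, 126, 2950]);
translate([0, 126, 0]) cube([126, 3108, 2950]);
translate([5784, 126, 0]) cube([126, 3108, 2950]);


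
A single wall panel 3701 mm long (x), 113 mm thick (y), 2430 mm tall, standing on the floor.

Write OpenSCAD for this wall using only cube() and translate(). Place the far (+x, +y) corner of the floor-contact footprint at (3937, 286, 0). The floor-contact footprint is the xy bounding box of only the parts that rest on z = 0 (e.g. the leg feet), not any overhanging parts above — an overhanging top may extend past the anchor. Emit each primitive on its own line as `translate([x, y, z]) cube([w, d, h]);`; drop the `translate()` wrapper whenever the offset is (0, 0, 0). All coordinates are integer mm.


translate([236, 173, 0]) cube([3701, 113, 2430]);


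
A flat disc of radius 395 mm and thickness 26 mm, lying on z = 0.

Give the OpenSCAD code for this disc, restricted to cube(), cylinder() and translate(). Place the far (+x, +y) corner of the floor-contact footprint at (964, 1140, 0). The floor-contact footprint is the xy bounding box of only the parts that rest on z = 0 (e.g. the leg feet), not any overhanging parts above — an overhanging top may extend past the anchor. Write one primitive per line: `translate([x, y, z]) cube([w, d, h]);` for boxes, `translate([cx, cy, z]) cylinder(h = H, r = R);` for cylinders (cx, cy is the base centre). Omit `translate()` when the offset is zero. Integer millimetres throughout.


translate([569, 745, 0]) cylinder(h = 26, r = 395);


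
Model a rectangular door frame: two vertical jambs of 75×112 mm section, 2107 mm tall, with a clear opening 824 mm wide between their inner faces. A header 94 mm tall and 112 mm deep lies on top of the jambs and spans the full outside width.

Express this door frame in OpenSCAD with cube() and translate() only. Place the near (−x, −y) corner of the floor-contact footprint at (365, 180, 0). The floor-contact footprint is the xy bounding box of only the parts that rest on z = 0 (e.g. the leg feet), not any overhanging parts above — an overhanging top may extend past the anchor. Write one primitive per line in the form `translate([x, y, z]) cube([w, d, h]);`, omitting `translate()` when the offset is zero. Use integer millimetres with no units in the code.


translate([365, 180, 0]) cube([75, 112, 2107]);
translate([1264, 180, 0]) cube([75, 112, 2107]);
translate([365, 180, 2107]) cube([974, 112, 94]);


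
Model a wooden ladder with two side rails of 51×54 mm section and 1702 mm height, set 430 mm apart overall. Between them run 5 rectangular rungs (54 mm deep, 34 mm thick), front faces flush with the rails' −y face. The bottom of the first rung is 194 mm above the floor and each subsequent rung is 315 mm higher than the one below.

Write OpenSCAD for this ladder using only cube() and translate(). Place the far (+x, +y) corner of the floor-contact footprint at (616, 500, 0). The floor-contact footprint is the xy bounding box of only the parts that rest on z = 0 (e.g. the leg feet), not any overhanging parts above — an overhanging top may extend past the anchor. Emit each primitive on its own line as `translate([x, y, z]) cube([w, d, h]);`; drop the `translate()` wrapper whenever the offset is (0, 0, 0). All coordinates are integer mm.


// rung span = 430 - 2*51 = 328
// rung[k] z = 194 + k*315
translate([186, 446, 0]) cube([51, 54, 1702]);
translate([565, 446, 0]) cube([51, 54, 1702]);
translate([237, 446, 194]) cube([328, 54, 34]);
translate([237, 446, 509]) cube([328, 54, 34]);
translate([237, 446, 824]) cube([328, 54, 34]);
translate([237, 446, 1139]) cube([328, 54, 34]);
translate([237, 446, 1454]) cube([328, 54, 34]);


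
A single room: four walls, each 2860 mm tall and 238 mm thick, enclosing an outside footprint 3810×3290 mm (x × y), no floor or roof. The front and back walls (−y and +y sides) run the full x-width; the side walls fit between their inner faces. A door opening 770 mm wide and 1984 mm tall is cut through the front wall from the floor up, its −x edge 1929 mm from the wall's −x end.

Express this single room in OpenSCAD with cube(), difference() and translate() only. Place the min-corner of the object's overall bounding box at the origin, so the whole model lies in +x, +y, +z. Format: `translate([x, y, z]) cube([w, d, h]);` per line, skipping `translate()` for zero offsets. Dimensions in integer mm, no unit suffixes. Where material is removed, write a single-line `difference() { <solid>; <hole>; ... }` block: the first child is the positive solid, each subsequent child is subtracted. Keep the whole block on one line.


difference() { cube([3810, 238, 2860]); translate([1929, 0, 0]) cube([770, 238, 1984]); }
translate([0, 3052, 0]) cube([3810, 238, 2860]);
translate([0, 238, 0]) cube([238, 2814, 2860]);
translate([3572, 238, 0]) cube([238, 2814, 2860]);
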